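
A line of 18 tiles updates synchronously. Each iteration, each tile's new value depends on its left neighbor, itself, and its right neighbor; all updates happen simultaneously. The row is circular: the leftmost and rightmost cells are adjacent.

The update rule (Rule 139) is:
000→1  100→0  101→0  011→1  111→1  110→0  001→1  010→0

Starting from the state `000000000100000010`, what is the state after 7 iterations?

111001111100111111

111111111001111100
111111110011111001
111111100111110011
111111001111100111
111110011111001111
111100111110011111
111001111100111111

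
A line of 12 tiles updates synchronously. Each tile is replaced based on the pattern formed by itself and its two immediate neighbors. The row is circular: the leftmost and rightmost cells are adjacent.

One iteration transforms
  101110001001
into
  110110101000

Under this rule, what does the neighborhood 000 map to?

1

At position 6 the neighborhood is 000; the next row has 1 there.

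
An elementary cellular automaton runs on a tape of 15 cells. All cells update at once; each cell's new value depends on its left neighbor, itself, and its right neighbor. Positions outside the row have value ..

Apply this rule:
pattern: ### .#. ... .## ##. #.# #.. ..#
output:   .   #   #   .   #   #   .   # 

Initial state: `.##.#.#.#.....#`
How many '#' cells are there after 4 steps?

8

#.#######.#####
##......##....#
.#.#####.#.####
###....####...#
count of #: 8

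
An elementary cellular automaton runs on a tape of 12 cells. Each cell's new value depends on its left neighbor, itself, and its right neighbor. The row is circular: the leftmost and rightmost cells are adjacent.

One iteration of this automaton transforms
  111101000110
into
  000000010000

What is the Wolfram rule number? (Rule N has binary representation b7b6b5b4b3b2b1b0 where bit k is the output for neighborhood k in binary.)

1

position 1: 111 → 0  (bit 7 = 0)
position 3: 110 → 0  (bit 6 = 0)
position 4: 101 → 0  (bit 5 = 0)
position 6: 100 → 0  (bit 4 = 0)
position 0: 011 → 0  (bit 3 = 0)
position 5: 010 → 0  (bit 2 = 0)
position 8: 001 → 0  (bit 1 = 0)
position 7: 000 → 1  (bit 0 = 1)
bits b7..b0 = 00000001 = 1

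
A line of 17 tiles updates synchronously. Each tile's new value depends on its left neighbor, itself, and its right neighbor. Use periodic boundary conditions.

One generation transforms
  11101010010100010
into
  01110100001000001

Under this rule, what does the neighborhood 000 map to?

0

At position 13 the neighborhood is 000; the next row has 0 there.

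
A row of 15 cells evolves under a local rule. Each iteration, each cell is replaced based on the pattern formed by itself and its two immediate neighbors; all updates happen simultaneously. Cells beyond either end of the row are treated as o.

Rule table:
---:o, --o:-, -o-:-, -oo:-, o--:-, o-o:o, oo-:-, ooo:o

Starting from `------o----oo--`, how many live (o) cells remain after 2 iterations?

7

-oooo---oo-----
o-oo--o----ooo-
count of o: 7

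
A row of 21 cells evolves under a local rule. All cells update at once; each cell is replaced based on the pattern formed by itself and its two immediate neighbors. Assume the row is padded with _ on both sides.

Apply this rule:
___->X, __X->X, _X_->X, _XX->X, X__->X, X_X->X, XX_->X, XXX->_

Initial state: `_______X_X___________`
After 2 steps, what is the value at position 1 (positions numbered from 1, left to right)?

step 1: XXXXXXXXXXXXXXXXXXXXX
step 2: X___________________X
position 1 holds X

X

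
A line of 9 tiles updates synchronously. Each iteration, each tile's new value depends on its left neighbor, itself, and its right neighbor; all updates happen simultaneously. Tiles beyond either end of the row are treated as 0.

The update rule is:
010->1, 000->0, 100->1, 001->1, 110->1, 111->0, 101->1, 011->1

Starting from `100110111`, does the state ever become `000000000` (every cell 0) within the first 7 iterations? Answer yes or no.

111111101
100000111
110001101
111011111
101110001
111011011
101111111
iteration 7 is 101111111, still not uniform 0

no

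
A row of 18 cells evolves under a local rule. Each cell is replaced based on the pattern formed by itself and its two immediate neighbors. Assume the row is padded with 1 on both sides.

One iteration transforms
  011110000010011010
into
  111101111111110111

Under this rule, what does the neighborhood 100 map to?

1

At position 5 the neighborhood is 100; the next row has 1 there.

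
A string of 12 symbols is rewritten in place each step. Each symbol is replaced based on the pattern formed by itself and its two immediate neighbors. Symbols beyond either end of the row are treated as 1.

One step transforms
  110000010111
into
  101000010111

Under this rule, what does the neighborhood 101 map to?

0

At position 8 the neighborhood is 101; the next row has 0 there.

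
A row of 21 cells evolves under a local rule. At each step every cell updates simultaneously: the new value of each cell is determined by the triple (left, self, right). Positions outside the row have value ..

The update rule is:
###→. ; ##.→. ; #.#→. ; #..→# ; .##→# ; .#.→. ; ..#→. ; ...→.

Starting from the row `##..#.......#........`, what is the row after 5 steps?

......#..#.......#...

step 1: #.#..#.......#.......
step 2: ...#..#.......#......
step 3: ....#..#.......#.....
step 4: .....#..#.......#....
step 5: ......#..#.......#...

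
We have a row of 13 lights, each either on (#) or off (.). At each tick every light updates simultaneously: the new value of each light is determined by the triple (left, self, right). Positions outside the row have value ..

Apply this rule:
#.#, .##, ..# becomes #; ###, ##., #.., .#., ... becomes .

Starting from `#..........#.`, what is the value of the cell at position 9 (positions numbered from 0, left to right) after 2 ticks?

#

..........#..
.........#...
position 9 holds #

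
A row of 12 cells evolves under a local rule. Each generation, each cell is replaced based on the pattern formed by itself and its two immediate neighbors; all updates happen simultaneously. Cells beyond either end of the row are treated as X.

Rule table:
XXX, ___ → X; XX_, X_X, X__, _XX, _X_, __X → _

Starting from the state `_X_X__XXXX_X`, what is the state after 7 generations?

_X__________

generation 1: _______XX___
generation 2: _XXXXX____X_
generation 3: __XXX__XX___
generation 4: ___X______X_
generation 5: _X___XXXX___
generation 6: ___X__XX__X_
generation 7: _X__________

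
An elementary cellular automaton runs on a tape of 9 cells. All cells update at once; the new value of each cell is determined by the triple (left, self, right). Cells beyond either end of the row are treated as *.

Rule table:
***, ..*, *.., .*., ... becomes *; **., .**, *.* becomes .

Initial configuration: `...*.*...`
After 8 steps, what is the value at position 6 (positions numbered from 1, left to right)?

****.****
***...***
**.***.**
*...*...*
.*******.
..*****..
**.***.**  (repeats step 3; period 4)
step 8: *...*...*
position 6 holds .

.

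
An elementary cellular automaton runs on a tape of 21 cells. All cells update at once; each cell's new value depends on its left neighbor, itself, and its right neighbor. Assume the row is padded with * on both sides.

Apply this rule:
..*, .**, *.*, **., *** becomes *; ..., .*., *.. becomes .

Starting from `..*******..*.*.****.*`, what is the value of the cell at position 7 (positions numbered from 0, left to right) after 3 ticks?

*

.********.*.*.*******
**********.*.********
***********.*********
position 7 holds *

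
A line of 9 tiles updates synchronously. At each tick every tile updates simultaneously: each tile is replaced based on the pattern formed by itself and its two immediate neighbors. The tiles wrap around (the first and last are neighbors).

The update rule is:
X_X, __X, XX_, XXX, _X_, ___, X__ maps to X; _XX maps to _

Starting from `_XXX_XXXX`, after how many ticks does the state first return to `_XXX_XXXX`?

9

tick 1: X_XXX_XXX
tick 2: XX_XXX_XX
tick 3: XXX_XXX_X
tick 4: XXXX_XXX_
tick 5: _XXXX_XXX
tick 6: X_XXXX_XX
tick 7: XX_XXXX_X
tick 8: XXX_XXXX_
tick 9: _XXX_XXXX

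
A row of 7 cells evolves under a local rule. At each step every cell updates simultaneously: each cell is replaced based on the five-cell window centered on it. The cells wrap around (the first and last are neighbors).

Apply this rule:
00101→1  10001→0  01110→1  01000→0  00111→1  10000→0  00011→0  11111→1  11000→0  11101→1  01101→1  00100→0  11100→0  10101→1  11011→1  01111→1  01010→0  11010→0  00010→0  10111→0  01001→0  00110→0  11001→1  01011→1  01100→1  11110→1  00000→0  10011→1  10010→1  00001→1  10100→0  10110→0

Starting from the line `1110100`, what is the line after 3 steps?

1110001
1100001
1000101

1000101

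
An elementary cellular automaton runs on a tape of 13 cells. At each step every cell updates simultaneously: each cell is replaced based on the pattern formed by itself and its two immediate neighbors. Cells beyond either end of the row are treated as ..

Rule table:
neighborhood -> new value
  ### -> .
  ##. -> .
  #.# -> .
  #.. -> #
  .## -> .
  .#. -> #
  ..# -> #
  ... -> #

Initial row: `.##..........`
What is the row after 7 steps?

...##########

step 1: #..##########
step 2: ###..........
step 3: ...##########
step 4: ###..........  (repeats step 2; period 2)
step 7: ...##########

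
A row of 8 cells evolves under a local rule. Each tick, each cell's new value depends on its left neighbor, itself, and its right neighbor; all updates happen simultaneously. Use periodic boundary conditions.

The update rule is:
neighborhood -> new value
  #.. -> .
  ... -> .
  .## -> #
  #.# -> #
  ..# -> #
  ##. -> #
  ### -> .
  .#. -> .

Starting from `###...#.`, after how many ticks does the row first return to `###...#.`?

15

tick 1: #.#..#.#
tick 2: ##..#.##
tick 3: .#.#.##.
tick 4: #.#.###.
tick 5: .#.##.##
tick 6: #.######
tick 7: ###.....
tick 8: #.#....#
tick 9: ##....##
tick 10: .#...##.
tick 11: #...###.
tick 12: ...##.##
tick 13: ..######
tick 14: .##....#
tick 15: ###...#.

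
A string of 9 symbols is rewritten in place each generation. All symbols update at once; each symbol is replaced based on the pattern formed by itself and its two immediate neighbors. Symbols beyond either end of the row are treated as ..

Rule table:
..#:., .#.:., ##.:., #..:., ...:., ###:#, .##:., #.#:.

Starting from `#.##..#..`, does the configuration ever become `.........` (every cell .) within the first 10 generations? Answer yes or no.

.........
all cells are . at generation 1

yes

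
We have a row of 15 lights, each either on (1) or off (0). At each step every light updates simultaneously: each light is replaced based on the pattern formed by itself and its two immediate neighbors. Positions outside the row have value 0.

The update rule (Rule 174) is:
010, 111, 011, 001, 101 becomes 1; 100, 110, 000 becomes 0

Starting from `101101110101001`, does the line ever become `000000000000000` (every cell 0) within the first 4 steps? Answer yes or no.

step 1: 111011101111011
step 2: 110111011110110
step 3: 101110111101100
step 4: 111101111011000
step 4 is 111101111011000, still not uniform 0

no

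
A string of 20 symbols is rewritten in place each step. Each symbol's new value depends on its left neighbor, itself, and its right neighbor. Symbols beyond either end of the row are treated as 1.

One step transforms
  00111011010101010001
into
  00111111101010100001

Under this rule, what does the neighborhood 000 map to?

0

At position 17 the neighborhood is 000; the next row has 0 there.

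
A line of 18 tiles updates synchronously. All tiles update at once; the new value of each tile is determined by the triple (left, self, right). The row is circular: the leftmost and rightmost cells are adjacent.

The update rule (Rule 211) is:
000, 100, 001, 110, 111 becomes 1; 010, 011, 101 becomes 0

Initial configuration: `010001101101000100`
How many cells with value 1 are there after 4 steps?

10

101110100100111011
100110011011011001
111011101001001110
011001100110110110
count of 1: 10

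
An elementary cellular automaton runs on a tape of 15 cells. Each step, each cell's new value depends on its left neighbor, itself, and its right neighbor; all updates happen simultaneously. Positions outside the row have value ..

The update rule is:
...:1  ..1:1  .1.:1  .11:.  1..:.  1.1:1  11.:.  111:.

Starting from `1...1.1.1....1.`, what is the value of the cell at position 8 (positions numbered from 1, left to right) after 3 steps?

1.1111111.1111.
11.......1.....
...1111111.1111
position 8 holds 1

1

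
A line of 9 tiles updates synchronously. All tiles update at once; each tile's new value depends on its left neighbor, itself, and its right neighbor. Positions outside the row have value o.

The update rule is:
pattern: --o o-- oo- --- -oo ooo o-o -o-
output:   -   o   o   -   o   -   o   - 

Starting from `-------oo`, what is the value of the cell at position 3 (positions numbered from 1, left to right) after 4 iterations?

o------o-
oo------o
-oo-----o
oooo----o
position 3 holds o

o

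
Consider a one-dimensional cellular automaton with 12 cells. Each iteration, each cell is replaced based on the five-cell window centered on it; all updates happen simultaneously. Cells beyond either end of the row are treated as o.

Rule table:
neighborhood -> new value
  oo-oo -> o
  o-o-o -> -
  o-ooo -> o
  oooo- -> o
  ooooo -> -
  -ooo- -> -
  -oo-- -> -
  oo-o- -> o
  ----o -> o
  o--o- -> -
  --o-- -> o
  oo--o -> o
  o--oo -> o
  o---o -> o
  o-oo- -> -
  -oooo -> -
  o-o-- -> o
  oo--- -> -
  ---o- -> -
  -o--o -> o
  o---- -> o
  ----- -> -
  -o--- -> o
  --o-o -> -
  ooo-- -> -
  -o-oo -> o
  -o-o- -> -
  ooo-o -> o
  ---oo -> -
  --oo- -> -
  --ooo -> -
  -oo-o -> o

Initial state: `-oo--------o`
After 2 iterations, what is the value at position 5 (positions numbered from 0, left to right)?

o

o---o----o--
--o-oooo-ooo
position 5 holds o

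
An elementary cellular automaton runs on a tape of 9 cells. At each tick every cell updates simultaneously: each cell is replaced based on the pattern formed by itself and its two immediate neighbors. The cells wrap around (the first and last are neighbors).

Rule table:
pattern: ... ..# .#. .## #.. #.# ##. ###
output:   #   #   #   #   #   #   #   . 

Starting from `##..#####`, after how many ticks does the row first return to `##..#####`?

2

.####....
##..#####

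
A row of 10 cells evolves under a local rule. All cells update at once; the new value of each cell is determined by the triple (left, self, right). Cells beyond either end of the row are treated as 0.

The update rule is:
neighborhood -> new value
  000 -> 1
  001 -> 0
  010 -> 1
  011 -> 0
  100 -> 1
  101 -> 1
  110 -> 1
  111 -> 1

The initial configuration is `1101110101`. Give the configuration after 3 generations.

1001101111

0110111111
0011011111
1001101111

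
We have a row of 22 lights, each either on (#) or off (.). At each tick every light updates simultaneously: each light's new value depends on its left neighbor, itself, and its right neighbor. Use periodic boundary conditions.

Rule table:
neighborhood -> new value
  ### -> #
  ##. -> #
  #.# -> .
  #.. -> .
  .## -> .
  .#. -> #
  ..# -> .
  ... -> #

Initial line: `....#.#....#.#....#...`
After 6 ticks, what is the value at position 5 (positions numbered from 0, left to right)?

.

tick 1: ###.#.#.##.#.#.##.#.##
tick 2: ###.#.#..#.#.#..#.#..#
tick 3: ###.#.#..#.#.#..#.#...
tick 4: .##.#.#..#.#.#..#.#.#.
tick 5: ..#.#.#..#.#.#..#.#.#.
tick 6: #.#.#.#..#.#.#..#.#.#.
position 5 holds .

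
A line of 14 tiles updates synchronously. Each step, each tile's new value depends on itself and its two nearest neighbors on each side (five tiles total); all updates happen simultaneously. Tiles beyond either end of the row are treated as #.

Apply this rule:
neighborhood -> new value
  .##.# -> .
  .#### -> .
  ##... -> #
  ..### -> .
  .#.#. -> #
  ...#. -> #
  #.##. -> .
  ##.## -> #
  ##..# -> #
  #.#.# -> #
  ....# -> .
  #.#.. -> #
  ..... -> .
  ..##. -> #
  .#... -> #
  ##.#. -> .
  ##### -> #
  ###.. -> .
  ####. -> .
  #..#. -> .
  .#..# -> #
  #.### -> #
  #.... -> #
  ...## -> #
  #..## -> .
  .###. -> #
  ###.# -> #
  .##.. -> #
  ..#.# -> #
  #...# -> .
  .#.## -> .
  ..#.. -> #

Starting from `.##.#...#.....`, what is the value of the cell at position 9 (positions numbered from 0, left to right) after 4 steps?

step 1: #...##.####..#
step 2: .#.##.##...#..
step 3: .#...#.##.###.
step 4: .##.##...#####
position 9 holds #

#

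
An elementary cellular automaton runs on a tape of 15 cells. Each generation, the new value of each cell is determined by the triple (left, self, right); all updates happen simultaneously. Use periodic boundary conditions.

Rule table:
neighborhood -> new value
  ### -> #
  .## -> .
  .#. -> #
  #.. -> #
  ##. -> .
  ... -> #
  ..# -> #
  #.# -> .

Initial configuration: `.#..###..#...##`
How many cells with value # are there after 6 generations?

generation 1: .###.#.######..
generation 2: #.#..#..####.##
generation 3: ..######.##...#
generation 4: ##.####....####
generation 5: #...##.####.###
generation 6: .###....##...##
count of #: 7

7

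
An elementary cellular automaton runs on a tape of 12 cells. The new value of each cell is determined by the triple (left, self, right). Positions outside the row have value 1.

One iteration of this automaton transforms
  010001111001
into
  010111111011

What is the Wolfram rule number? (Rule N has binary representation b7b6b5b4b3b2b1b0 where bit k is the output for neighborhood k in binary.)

position 6: 111 → 1  (bit 7 = 1)
position 8: 110 → 1  (bit 6 = 1)
position 0: 101 → 0  (bit 5 = 0)
position 2: 100 → 0  (bit 4 = 0)
position 5: 011 → 1  (bit 3 = 1)
position 1: 010 → 1  (bit 2 = 1)
position 4: 001 → 1  (bit 1 = 1)
position 3: 000 → 1  (bit 0 = 1)
bits b7..b0 = 11001111 = 207

207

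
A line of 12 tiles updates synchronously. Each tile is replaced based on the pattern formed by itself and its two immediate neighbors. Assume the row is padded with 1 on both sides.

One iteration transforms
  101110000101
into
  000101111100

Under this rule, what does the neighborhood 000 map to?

1

At position 6 the neighborhood is 000; the next row has 1 there.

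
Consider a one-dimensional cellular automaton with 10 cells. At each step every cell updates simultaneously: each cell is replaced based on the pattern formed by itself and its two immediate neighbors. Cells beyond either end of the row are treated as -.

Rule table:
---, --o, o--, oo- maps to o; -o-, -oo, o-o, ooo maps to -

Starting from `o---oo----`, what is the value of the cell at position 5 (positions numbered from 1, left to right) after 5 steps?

o

step 1: -ooo-ooooo
step 2: o--o-----o
step 3: -oo-ooooo-
step 4: o-o-----oo
step 5: ---ooooo-o
position 5 holds o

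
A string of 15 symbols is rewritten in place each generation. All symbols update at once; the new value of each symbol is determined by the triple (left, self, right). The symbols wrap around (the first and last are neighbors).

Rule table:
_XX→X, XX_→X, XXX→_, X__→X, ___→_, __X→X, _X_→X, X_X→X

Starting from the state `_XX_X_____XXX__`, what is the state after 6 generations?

XXXXXX___XX_XX_
X____XX_XXXXXXX
XX__XXXXX______
XXXXX___XX____X
____XX_XXXX__XX
X__XXXXX__XXXXX

X__XXXXX__XXXXX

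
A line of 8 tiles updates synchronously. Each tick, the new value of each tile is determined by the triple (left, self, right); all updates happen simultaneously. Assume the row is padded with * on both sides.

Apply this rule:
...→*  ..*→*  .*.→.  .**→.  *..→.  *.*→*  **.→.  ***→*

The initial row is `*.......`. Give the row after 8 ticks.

.*.*.*.*

tick 1: ..******
tick 2: .*.*****
tick 3: *.*.****
tick 4: .*.*.***
tick 5: *.*.*.**
tick 6: .*.*.*.*
tick 7: *.*.*.*.
tick 8: .*.*.*.*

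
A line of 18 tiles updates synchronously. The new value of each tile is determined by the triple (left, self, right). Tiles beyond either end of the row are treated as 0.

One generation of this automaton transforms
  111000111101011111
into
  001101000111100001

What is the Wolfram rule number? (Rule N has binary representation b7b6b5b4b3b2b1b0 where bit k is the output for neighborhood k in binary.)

position 1: 111 → 0  (bit 7 = 0)
position 2: 110 → 1  (bit 6 = 1)
position 10: 101 → 1  (bit 5 = 1)
position 3: 100 → 1  (bit 4 = 1)
position 0: 011 → 0  (bit 3 = 0)
position 11: 010 → 1  (bit 2 = 1)
position 5: 001 → 1  (bit 1 = 1)
position 4: 000 → 0  (bit 0 = 0)
bits b7..b0 = 01110110 = 118

118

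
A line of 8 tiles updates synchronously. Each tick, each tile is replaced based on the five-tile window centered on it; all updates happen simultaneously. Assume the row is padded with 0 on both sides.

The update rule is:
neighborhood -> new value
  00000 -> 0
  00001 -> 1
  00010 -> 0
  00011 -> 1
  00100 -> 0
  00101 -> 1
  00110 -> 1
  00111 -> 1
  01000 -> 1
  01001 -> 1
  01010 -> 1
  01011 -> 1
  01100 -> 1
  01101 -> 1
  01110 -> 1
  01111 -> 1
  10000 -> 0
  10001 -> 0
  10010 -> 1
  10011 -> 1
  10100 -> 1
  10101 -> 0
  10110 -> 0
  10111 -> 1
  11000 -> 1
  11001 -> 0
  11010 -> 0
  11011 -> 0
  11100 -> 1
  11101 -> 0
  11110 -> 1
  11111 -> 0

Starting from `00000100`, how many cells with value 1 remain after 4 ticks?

6

00010010
01001101
00111101
11111001
count of 1: 6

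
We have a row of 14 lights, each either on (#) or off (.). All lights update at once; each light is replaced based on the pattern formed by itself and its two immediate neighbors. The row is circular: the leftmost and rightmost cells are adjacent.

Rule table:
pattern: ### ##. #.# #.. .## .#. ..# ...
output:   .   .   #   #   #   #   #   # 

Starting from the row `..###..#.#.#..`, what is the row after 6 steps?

.....###......

step 1: ###..#########
step 2: ...###........
step 3: ####..########
step 4: ....###.......
step 5: #####..#######
step 6: .....###......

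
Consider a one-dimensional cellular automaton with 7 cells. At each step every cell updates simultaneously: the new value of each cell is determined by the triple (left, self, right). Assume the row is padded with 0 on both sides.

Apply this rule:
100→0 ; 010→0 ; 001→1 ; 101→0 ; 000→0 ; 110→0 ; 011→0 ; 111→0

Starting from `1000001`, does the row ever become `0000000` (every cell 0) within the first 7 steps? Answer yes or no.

step 1: 0000010
step 2: 0000100
step 3: 0001000
step 4: 0010000
step 5: 0100000
step 6: 1000000
step 7: 0000000
all cells are 0 at step 7

yes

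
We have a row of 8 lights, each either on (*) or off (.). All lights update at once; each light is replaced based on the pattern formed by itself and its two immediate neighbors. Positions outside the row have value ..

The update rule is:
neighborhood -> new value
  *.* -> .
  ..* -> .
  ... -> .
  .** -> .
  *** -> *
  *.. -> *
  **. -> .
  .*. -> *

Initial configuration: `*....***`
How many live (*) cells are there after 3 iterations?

2

**....*.
..*...**
..**....
count of *: 2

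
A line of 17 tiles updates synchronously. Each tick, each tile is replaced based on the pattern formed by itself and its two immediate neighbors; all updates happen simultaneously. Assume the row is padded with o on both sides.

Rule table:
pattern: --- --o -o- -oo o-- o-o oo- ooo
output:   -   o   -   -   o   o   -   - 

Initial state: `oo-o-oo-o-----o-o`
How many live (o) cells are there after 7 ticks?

7

tick 1: --o-o--o-o---o-o-
tick 2: oo-o-oo-o-o-o-o-o
tick 3: --o-o--o-o-o-o-o-
tick 4: oo-o-oo-o-o-o-o-o  (repeats tick 2; period 2)
tick 7: --o-o--o-o-o-o-o-
count of o: 7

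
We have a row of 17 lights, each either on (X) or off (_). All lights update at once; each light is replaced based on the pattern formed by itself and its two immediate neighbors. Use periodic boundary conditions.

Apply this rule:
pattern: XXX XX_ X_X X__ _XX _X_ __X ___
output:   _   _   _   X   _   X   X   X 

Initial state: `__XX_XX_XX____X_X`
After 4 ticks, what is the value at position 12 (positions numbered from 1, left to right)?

_

XX________XXXXX_X
__XXXXXXXX_______
XX________XXXXXXX
__XXXXXXXX_______
position 12 holds _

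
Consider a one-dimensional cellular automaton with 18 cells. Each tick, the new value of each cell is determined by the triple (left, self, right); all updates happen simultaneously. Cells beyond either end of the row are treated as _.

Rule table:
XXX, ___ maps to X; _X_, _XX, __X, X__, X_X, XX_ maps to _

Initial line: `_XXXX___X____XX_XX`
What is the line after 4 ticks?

tick 1: __XX__X___XX______
tick 2: X_______X____XXXXX
tick 3: __XXXXX___XX__XXX_
tick 4: X__XXX__X______X__

X__XXX__X______X__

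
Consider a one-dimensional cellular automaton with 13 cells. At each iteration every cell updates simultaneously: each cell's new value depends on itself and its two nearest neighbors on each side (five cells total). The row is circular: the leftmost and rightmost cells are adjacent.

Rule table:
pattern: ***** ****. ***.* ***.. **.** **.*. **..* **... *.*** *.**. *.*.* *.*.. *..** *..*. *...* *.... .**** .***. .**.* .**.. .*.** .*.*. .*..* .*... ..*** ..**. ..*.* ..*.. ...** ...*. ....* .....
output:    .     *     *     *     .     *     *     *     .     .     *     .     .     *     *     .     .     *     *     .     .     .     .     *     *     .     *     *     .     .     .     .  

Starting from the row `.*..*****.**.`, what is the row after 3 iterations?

...***....*..

**..*..**...*
*****....**.*
...***....*..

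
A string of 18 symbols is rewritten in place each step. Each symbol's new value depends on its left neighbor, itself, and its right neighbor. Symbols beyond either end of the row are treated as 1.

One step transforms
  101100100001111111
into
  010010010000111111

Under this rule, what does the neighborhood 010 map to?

At position 6 the neighborhood is 010; the next row has 0 there.

0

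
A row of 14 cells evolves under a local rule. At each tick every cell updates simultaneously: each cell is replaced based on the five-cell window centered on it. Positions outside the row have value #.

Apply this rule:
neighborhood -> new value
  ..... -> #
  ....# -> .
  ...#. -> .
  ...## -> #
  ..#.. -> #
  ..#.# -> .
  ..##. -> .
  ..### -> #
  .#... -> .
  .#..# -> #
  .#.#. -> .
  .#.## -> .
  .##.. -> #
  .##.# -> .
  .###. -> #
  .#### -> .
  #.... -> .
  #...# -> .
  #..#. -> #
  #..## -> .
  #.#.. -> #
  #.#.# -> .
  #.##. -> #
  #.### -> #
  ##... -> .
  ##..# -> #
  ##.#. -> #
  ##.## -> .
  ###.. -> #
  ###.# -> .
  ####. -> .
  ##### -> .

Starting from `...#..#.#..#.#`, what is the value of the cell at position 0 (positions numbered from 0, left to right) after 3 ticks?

#

...###..###..#
..#####.####.#
#.#.....#....#
position 0 holds #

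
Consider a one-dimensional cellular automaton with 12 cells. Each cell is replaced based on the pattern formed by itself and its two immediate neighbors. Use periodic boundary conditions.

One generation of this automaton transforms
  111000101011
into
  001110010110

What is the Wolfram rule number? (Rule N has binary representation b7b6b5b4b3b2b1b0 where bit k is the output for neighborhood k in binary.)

position 0: 111 → 0  (bit 7 = 0)
position 2: 110 → 1  (bit 6 = 1)
position 7: 101 → 1  (bit 5 = 1)
position 3: 100 → 1  (bit 4 = 1)
position 10: 011 → 1  (bit 3 = 1)
position 6: 010 → 0  (bit 2 = 0)
position 5: 001 → 0  (bit 1 = 0)
position 4: 000 → 1  (bit 0 = 1)
bits b7..b0 = 01111001 = 121

121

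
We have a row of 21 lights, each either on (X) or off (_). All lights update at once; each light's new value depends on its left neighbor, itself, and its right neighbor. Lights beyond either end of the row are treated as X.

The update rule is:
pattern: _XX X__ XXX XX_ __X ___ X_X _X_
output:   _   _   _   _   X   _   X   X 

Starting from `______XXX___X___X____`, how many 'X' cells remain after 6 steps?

6

_____X_____XX__XX___X
____XX____X___X____X_
___X_____XX__XX___XXX
__XX____X___X____X___
_X_____XX__XX___XX__X
XX____X___X____X___X_
count of X: 6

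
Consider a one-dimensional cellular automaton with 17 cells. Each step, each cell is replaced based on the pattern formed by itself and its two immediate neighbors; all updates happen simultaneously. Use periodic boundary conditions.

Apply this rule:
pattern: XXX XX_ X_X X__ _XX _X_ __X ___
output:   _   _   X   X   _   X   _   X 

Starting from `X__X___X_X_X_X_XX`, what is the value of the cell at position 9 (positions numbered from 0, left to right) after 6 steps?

_

_X_XXX_XXXXXXXX__
_XX___X________XX
X__XX_XXXXXXXX___
XX___X________XX_
__XX_XXXXXXXX___X
X___X________XX_X
position 9 holds _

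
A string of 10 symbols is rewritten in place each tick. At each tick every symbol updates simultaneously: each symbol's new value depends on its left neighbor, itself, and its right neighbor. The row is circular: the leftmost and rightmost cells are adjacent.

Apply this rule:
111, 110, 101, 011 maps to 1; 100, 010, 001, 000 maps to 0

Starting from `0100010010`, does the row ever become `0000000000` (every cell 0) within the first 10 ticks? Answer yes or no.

tick 1: 0000000000
all cells are 0 at tick 1

yes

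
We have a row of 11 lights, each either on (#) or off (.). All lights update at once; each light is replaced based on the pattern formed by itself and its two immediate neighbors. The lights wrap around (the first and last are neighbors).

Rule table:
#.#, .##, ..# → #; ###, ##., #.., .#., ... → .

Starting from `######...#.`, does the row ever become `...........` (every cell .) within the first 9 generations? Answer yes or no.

generation 1: #.......#.#
generation 2: .......#.##
generation 3: ......#.##.
generation 4: .....#.##..
generation 5: ....#.##...
generation 6: ...#.##....
generation 7: ..#.##.....
generation 8: .#.##......
generation 9: #.##.......
generation 9 is #.##......., still not uniform .

no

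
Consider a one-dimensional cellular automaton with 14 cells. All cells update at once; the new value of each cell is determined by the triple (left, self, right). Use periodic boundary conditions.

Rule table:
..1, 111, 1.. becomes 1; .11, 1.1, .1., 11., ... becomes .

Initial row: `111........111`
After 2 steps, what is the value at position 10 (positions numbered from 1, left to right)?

1

11.1......1.11
1...1....1...1
position 10 holds 1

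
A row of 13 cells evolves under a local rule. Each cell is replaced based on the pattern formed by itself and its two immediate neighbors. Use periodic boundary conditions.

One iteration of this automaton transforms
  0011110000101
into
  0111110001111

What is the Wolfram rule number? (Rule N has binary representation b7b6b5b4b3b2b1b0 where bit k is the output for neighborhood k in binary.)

position 3: 111 → 1  (bit 7 = 1)
position 5: 110 → 1  (bit 6 = 1)
position 11: 101 → 1  (bit 5 = 1)
position 0: 100 → 0  (bit 4 = 0)
position 2: 011 → 1  (bit 3 = 1)
position 10: 010 → 1  (bit 2 = 1)
position 1: 001 → 1  (bit 1 = 1)
position 7: 000 → 0  (bit 0 = 0)
bits b7..b0 = 11101110 = 238

238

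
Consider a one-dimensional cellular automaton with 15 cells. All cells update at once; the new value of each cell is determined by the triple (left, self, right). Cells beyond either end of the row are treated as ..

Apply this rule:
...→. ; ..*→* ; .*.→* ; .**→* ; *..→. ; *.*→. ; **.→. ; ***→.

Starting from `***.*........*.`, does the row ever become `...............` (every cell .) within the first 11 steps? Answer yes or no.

no

*...*.......**.
*..**......**..
*.**......**...
*.*......**....
*.*.....**.....
*.*....**......
*.*...**.......
*.*..**........
*.*.**.........
*.*.*..........
*.*.*..........
step 11 is *.*.*.........., still not uniform .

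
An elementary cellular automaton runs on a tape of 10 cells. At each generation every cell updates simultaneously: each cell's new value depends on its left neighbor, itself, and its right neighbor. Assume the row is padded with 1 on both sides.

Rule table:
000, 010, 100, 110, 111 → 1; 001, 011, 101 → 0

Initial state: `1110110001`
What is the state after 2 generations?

1111001110

1110011100
1111001110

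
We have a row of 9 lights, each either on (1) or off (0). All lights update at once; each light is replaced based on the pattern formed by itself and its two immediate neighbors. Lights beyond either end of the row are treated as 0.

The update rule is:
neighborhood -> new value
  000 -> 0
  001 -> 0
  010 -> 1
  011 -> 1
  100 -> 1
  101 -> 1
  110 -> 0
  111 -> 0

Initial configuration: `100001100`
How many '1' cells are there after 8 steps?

step 1: 110001010
step 2: 101001111
step 3: 111101000
step 4: 100011100
step 5: 110010010
step 6: 101011011
step 7: 111110110
step 8: 100001101
count of 1: 4

4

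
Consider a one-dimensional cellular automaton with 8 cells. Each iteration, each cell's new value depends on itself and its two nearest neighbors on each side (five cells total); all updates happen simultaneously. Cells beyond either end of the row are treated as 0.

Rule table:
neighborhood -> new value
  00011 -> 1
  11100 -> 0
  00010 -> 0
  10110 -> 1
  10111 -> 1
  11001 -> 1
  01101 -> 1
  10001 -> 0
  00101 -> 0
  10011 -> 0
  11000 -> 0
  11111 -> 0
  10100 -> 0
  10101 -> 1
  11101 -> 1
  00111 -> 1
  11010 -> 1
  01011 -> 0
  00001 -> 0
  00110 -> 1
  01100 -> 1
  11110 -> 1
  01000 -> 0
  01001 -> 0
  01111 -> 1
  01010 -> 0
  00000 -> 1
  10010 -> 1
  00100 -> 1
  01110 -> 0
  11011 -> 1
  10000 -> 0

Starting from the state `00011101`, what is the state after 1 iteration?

10110110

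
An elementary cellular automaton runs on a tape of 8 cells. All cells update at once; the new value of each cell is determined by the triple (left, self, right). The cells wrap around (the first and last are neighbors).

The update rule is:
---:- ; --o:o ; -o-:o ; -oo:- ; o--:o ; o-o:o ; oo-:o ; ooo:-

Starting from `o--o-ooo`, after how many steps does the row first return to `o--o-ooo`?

ooooo---
----oo-o
o--o-ooo

3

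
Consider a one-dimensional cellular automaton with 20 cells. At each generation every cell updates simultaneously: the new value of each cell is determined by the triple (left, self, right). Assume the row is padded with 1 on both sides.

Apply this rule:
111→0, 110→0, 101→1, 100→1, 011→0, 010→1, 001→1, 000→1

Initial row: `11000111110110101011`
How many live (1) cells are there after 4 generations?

12

generation 1: 00111000001001111100
generation 2: 11000111111110000011
generation 3: 00111000000001111100
generation 4: 11000111111110000011
count of 1: 12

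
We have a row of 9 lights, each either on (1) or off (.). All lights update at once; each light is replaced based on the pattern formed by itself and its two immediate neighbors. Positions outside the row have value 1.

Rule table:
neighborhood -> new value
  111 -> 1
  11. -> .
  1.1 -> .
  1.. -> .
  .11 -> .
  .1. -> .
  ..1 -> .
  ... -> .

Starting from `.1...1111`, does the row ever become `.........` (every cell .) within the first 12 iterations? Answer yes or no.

yes

iteration 1: ......111
iteration 2: .......11
iteration 3: ........1
iteration 4: .........
all cells are . at iteration 4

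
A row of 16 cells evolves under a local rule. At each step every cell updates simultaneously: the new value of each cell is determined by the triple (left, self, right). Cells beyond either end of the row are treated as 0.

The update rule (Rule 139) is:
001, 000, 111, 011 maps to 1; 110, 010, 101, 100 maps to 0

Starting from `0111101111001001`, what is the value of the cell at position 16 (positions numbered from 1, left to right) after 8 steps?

0

1111001110010010
1110011100100100
1100111001001001
1001110010010010
0011100100100100
1111001001001001
1110010010010010
1100100100100100
position 16 holds 0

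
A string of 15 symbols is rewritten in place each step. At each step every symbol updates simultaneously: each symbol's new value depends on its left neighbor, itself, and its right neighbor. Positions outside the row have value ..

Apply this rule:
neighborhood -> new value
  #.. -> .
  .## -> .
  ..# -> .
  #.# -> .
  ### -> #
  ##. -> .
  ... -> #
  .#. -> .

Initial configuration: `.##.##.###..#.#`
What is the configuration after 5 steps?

........#......
#######...#####
.#####..#..###.
..###.......#..
#..#..#####...#

#..#..#####...#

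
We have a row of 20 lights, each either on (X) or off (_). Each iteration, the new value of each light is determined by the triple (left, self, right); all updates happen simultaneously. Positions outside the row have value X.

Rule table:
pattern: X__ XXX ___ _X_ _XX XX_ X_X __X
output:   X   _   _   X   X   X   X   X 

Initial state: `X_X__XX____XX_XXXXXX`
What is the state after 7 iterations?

______XX___XXXXXX_XX

XXXXXXXX__XXXXX_____
_______XXXX___XX___X
X_____XX__XX_XXXX_XX
XX___XXXXXXXXX__XXX_
_XX_XX_______XXXX_XX
XXXXXXX_____XX__XXX_
______XX___XXXXXX_XX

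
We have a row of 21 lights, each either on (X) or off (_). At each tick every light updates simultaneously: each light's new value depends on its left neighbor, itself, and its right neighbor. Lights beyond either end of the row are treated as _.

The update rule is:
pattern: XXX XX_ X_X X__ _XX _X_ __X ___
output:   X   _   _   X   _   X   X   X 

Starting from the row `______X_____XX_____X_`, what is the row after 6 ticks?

tick 1: XXXXXXXXXXXX__XXXXXXX
tick 2: _XXXXXXXXXX_XX_XXXXX_
tick 3: X_XXXXXXXX______XXX_X
tick 4: X__XXXXXX_XXXXXX_X__X
tick 5: XXX_XXXX___XXXX__XXXX
tick 6: _X___XX_XXX_XX_XX_XX_

_X___XX_XXX_XX_XX_XX_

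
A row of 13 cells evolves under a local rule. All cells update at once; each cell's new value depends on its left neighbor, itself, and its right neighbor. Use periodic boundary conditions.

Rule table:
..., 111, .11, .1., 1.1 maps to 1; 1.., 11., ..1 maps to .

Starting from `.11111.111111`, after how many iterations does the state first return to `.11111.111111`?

13

iteration 1: 11111.111111.
iteration 2: 1111.111111.1
iteration 3: 111.111111.11
iteration 4: 11.111111.111
iteration 5: 1.111111.1111
iteration 6: .111111.11111
iteration 7: 111111.11111.
iteration 8: 11111.11111.1
iteration 9: 1111.11111.11
iteration 10: 111.11111.111
iteration 11: 11.11111.1111
iteration 12: 1.11111.11111
iteration 13: .11111.111111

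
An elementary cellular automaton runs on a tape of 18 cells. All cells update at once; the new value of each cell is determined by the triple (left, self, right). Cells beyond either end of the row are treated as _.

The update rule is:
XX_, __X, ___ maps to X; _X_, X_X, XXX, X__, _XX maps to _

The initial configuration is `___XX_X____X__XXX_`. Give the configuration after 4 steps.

step 1: XXX_X___XXX__X__X_
step 2: __X___XX__X_X__X__
step 3: XX__XX_X_X____X__X
step 4: _X_X_X_____XXX__X_

_X_X_X_____XXX__X_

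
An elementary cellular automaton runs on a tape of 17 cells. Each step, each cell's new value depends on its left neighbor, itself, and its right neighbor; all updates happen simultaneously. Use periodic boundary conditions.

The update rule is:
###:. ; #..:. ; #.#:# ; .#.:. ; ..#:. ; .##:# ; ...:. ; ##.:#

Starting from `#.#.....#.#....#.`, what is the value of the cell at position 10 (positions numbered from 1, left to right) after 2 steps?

.#.......#......#
#................
position 10 holds .

.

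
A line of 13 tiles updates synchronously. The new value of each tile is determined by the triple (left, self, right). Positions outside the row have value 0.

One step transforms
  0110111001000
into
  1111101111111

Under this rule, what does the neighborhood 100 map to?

1

At position 7 the neighborhood is 100; the next row has 1 there.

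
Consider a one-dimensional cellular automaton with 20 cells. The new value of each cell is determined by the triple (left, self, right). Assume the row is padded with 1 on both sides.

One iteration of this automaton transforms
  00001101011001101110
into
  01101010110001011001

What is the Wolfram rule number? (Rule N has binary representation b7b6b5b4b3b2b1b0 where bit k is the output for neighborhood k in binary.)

position 17: 111 → 0  (bit 7 = 0)
position 5: 110 → 0  (bit 6 = 0)
position 6: 101 → 1  (bit 5 = 1)
position 0: 100 → 0  (bit 4 = 0)
position 4: 011 → 1  (bit 3 = 1)
position 7: 010 → 0  (bit 2 = 0)
position 3: 001 → 0  (bit 1 = 0)
position 1: 000 → 1  (bit 0 = 1)
bits b7..b0 = 00101001 = 41

41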